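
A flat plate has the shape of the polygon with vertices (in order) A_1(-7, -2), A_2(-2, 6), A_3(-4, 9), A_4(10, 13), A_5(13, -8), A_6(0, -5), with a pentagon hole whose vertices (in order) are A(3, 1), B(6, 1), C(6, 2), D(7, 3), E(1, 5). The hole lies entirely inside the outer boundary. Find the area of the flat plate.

Outer boundary:
Σ = (-46) + (6) + (-142) + (-249) + (-65) + (-35) = -531
Area = |Σ|/2 = 265.5.
Hole:
Apply the shoelace (surveyor's) formula: 2A = Σ (x_i·y_{i+1} − x_{i+1}·y_i), indices taken mod 5.
Σ = (-3) + (6) + (4) + (32) + (-14) = 25
Area = |Σ|/2 = 12.5.
Net area = 265.5 − 12.5 = 253.

253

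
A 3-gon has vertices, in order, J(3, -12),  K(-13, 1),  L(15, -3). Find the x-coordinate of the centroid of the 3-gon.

5/3

Apply the shoelace (surveyor's) formula. First the cross-terms c_i = x_i·y_{i+1} − x_{i+1}·y_i:
  -153, 24, -171  ⇒  2A = -300, A = -150.
Then Σ (x_i + x_{i+1})·c_i = -1500, so x̄ = -1500 / (6·(-150)) = 5/3.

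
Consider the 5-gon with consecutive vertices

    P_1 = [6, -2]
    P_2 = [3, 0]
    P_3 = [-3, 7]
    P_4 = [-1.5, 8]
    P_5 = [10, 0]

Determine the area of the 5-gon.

Apply Gauss's area formula: 2A = Σ (x_i·y_{i+1} − x_{i+1}·y_i), indices taken mod 5.
Σ = (6) + (21) + (-13.5) + (-80) + (-20) = -86.5
Area = |Σ|/2 = 43.25.

43.25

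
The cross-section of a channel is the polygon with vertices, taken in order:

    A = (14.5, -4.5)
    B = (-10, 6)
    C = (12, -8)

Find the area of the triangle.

56

Σ = (42) + (8) + (62) = 112
Area = |Σ|/2 = 56.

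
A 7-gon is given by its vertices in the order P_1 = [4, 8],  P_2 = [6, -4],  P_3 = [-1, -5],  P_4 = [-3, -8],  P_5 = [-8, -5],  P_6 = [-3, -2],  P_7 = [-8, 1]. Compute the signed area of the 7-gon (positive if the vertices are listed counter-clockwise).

-120

Apply Gauss's area formula: 2A = Σ (x_i·y_{i+1} − x_{i+1}·y_i), indices taken mod 7.
P_1→P_2: (4)(-4) − (6)(8) = -64
P_2→P_3: (6)(-5) − (-1)(-4) = -34
P_3→P_4: (-1)(-8) − (-3)(-5) = -7
P_4→P_5: (-3)(-5) − (-8)(-8) = -49
P_5→P_6: (-8)(-2) − (-3)(-5) = 1
P_6→P_7: (-3)(1) − (-8)(-2) = -19
P_7→P_1: (-8)(8) − (4)(1) = -68
Σ = -240
Signed area = Σ/2 = -120 (negative ⇒ clockwise traversal).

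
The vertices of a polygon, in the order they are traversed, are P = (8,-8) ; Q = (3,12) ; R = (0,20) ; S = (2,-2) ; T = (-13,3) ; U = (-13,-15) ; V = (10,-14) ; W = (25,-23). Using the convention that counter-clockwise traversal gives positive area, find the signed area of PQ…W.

395

Cross-terms: 120, 60, -40, -20, 234, 332, 120, -16  ⇒  Σ = 790
Signed area = Σ/2 = 395 (positive ⇒ counter-clockwise traversal).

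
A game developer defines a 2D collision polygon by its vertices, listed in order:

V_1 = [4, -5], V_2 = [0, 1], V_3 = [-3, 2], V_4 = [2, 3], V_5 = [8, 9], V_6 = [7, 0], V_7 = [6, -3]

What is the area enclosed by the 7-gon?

Apply the surveyor's formula: 2A = Σ (x_i·y_{i+1} − x_{i+1}·y_i), indices taken mod 7.
V_1→V_2: (4)(1) − (0)(-5) = 4
V_2→V_3: (0)(2) − (-3)(1) = 3
V_3→V_4: (-3)(3) − (2)(2) = -13
V_4→V_5: (2)(9) − (8)(3) = -6
V_5→V_6: (8)(0) − (7)(9) = -63
V_6→V_7: (7)(-3) − (6)(0) = -21
V_7→V_1: (6)(-5) − (4)(-3) = -18
Σ = -114
Area = |Σ|/2 = 57.

57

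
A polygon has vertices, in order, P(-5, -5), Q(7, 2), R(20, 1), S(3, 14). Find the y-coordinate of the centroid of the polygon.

373/81

Apply the surveyor's formula. First the cross-terms c_i = x_i·y_{i+1} − x_{i+1}·y_i:
  25, -33, 277, 55  ⇒  2A = 324, A = 162.
Then Σ (y_i + y_{i+1})·c_i = 4476, so ȳ = 4476 / (6·162) = 373/81.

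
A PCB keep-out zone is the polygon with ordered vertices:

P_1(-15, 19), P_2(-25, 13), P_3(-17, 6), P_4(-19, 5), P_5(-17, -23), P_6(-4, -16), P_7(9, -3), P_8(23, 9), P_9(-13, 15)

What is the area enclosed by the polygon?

P_1→P_2: (-15)(13) − (-25)(19) = 280
P_2→P_3: (-25)(6) − (-17)(13) = 71
P_3→P_4: (-17)(5) − (-19)(6) = 29
P_4→P_5: (-19)(-23) − (-17)(5) = 522
P_5→P_6: (-17)(-16) − (-4)(-23) = 180
P_6→P_7: (-4)(-3) − (9)(-16) = 156
P_7→P_8: (9)(9) − (23)(-3) = 150
P_8→P_9: (23)(15) − (-13)(9) = 462
P_9→P_1: (-13)(19) − (-15)(15) = -22
Σ = 1828
Area = |Σ|/2 = 914.

914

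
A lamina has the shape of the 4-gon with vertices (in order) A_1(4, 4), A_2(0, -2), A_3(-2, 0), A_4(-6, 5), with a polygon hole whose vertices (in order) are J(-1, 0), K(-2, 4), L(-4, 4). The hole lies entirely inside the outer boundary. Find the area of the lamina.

Outer boundary:
Σ = (-8) + (-4) + (-10) + (-44) = -66
Area = |Σ|/2 = 33.
Hole:
Σ = (-4) + (8) + (4) = 8
Area = |Σ|/2 = 4.
Net area = 33 − 4 = 29.

29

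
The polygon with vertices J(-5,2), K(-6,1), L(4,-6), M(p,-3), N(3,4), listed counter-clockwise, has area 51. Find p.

The doubled signed area Σ (x_i y_{i+1} − x_{i+1} y_i) is linear in p.
With p=0 it equals 62; the coefficient of p is 10 (from the two edges through M).
So 10·p + 62 = 2·51 = 102 ⇒ p = 4.

4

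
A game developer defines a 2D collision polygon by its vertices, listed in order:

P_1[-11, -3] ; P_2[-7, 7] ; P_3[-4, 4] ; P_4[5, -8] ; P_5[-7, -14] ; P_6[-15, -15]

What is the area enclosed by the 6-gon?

Apply Gauss's area formula: 2A = Σ (x_i·y_{i+1} − x_{i+1}·y_i), indices taken mod 6.
Cross-terms: -98, 0, 12, -126, -105, -120  ⇒  Σ = -437
Area = |Σ|/2 = 218.5.

218.5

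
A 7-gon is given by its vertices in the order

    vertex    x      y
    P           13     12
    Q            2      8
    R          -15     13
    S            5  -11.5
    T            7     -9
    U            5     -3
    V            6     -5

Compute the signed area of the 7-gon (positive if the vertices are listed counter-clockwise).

261.5

P→Q: (13)(8) − (2)(12) = 80
Q→R: (2)(13) − (-15)(8) = 146
R→S: (-15)(-11.5) − (5)(13) = 107.5
S→T: (5)(-9) − (7)(-11.5) = 35.5
T→U: (7)(-3) − (5)(-9) = 24
U→V: (5)(-5) − (6)(-3) = -7
V→P: (6)(12) − (13)(-5) = 137
Σ = 523
Signed area = Σ/2 = 261.5 (positive ⇒ counter-clockwise traversal).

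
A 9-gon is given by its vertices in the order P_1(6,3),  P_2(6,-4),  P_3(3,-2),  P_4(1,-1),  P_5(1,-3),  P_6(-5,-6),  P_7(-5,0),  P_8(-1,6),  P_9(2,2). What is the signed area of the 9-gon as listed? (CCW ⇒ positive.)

Apply the shoelace (surveyor's) formula: 2A = Σ (x_i·y_{i+1} − x_{i+1}·y_i), indices taken mod 9.
Cross-terms: -42, 0, -1, -2, -21, -30, -30, -14, -6  ⇒  Σ = -146
Signed area = Σ/2 = -73 (negative ⇒ clockwise traversal).

-73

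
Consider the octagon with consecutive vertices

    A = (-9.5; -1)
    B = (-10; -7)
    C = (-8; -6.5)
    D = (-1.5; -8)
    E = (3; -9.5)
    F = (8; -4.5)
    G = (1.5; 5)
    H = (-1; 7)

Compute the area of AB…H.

Apply the shoelace (surveyor's) formula: 2A = Σ (x_i·y_{i+1} − x_{i+1}·y_i), indices taken mod 8.
A→B: (-9.5)(-7) − (-10)(-1) = 56.5
B→C: (-10)(-6.5) − (-8)(-7) = 9
C→D: (-8)(-8) − (-1.5)(-6.5) = 54.25
D→E: (-1.5)(-9.5) − (3)(-8) = 38.25
E→F: (3)(-4.5) − (8)(-9.5) = 62.5
F→G: (8)(5) − (1.5)(-4.5) = 46.75
G→H: (1.5)(7) − (-1)(5) = 15.5
H→A: (-1)(-1) − (-9.5)(7) = 67.5
Σ = 350.25
Area = |Σ|/2 = 175.125.

175.125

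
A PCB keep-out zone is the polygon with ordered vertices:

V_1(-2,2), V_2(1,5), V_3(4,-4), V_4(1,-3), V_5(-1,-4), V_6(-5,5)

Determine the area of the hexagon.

38

V_1→V_2: (-2)(5) − (1)(2) = -12
V_2→V_3: (1)(-4) − (4)(5) = -24
V_3→V_4: (4)(-3) − (1)(-4) = -8
V_4→V_5: (1)(-4) − (-1)(-3) = -7
V_5→V_6: (-1)(5) − (-5)(-4) = -25
V_6→V_1: (-5)(2) − (-2)(5) = 0
Σ = -76
Area = |Σ|/2 = 38.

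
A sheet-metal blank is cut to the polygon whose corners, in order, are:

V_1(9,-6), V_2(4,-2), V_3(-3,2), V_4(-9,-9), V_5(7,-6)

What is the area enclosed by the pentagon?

Apply the shoelace (surveyor's) formula: 2A = Σ (x_i·y_{i+1} − x_{i+1}·y_i), indices taken mod 5.
Σ = (6) + (2) + (45) + (117) + (12) = 182
Area = |Σ|/2 = 91.

91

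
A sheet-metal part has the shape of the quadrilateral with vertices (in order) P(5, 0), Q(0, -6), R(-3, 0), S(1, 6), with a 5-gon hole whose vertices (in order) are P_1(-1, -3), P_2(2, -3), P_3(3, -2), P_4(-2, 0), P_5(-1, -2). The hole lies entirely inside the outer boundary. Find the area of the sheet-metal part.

Outer boundary:
Σ = (-30) + (-18) + (-18) + (-30) = -96
Area = |Σ|/2 = 48.
Hole:
Apply the shoelace (surveyor's) formula: 2A = Σ (x_i·y_{i+1} − x_{i+1}·y_i), indices taken mod 5.
Σ = (9) + (5) + (-4) + (4) + (1) = 15
Area = |Σ|/2 = 7.5.
Net area = 48 − 7.5 = 40.5.

40.5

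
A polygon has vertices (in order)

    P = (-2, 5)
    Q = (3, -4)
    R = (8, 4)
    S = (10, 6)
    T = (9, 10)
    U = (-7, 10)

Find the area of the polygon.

118

Apply Gauss's area formula: 2A = Σ (x_i·y_{i+1} − x_{i+1}·y_i), indices taken mod 6.
P→Q: (-2)(-4) − (3)(5) = -7
Q→R: (3)(4) − (8)(-4) = 44
R→S: (8)(6) − (10)(4) = 8
S→T: (10)(10) − (9)(6) = 46
T→U: (9)(10) − (-7)(10) = 160
U→P: (-7)(5) − (-2)(10) = -15
Σ = 236
Area = |Σ|/2 = 118.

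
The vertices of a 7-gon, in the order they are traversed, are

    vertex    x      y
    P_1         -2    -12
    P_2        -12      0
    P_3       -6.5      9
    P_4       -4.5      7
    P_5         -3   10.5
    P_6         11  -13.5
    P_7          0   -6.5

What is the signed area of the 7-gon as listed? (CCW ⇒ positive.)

-221.375

Σ = (-144) + (-108) + (-5) + (-26.25) + (-75) + (-71.5) + (-13) = -442.75
Signed area = Σ/2 = -221.375 (negative ⇒ clockwise traversal).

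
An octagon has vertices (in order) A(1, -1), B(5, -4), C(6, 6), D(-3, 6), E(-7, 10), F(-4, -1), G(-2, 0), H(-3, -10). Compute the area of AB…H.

99.5

A→B: (1)(-4) − (5)(-1) = 1
B→C: (5)(6) − (6)(-4) = 54
C→D: (6)(6) − (-3)(6) = 54
D→E: (-3)(10) − (-7)(6) = 12
E→F: (-7)(-1) − (-4)(10) = 47
F→G: (-4)(0) − (-2)(-1) = -2
G→H: (-2)(-10) − (-3)(0) = 20
H→A: (-3)(-1) − (1)(-10) = 13
Σ = 199
Area = |Σ|/2 = 99.5.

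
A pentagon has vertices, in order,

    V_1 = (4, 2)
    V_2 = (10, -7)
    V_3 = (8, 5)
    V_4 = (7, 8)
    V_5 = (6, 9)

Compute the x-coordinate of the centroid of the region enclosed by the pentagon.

271/39

Apply Gauss's area formula. First the cross-terms c_i = x_i·y_{i+1} − x_{i+1}·y_i:
  -48, 106, 29, 15, -24  ⇒  2A = 78, A = 39.
Then Σ (x_i + x_{i+1})·c_i = 1626, so x̄ = 1626 / (6·39) = 271/39.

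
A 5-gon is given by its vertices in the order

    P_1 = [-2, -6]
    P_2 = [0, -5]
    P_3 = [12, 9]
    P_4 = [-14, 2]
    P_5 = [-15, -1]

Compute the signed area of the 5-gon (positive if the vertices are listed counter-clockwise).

Apply the surveyor's formula: 2A = Σ (x_i·y_{i+1} − x_{i+1}·y_i), indices taken mod 5.
Σ = (10) + (60) + (150) + (44) + (88) = 352
Signed area = Σ/2 = 176 (positive ⇒ counter-clockwise traversal).

176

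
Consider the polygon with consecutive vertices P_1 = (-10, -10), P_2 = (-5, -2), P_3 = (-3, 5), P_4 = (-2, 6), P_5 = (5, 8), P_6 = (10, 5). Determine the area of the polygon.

110

Σ = (-30) + (-31) + (-8) + (-46) + (-55) + (-50) = -220
Area = |Σ|/2 = 110.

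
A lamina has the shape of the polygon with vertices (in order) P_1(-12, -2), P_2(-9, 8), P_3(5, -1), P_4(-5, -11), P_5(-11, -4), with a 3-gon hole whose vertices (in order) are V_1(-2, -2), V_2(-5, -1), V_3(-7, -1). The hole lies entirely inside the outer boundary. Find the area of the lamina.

165

Outer boundary:
Apply the surveyor's formula: 2A = Σ (x_i·y_{i+1} − x_{i+1}·y_i), indices taken mod 5.
Cross-terms: -114, -31, -60, -101, -26  ⇒  Σ = -332
Area = |Σ|/2 = 166.
Hole:
Apply the surveyor's formula: 2A = Σ (x_i·y_{i+1} − x_{i+1}·y_i), indices taken mod 3.
Cross-terms: -8, -2, 12  ⇒  Σ = 2
Area = |Σ|/2 = 1.
Net area = 166 − 1 = 165.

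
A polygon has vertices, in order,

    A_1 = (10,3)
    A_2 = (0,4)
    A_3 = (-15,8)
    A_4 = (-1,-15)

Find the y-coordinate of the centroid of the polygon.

-479/288

Apply the shoelace formula. First the cross-terms c_i = x_i·y_{i+1} − x_{i+1}·y_i:
  40, 60, 233, 147  ⇒  2A = 480, A = 240.
Then Σ (y_i + y_{i+1})·c_i = -2395, so ȳ = -2395 / (6·240) = -479/288.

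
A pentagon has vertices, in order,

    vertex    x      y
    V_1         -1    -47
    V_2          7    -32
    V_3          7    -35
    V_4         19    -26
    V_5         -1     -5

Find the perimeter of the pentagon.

106

|V_1V_2| = √((8)² + (15)²) = √289 = 17
|V_2V_3| = √((0)² + (-3)²) = √9 = 3
|V_3V_4| = √((12)² + (9)²) = √225 = 15
|V_4V_5| = √((-20)² + (21)²) = √841 = 29
|V_5V_1| = √((0)² + (-42)²) = √1764 = 42
Perimeter = 17 + 3 + 15 + 29 + 42 = 106.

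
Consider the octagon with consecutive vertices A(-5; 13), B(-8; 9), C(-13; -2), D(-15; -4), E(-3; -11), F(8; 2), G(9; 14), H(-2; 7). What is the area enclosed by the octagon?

A→B: (-5)(9) − (-8)(13) = 59
B→C: (-8)(-2) − (-13)(9) = 133
C→D: (-13)(-4) − (-15)(-2) = 22
D→E: (-15)(-11) − (-3)(-4) = 153
E→F: (-3)(2) − (8)(-11) = 82
F→G: (8)(14) − (9)(2) = 94
G→H: (9)(7) − (-2)(14) = 91
H→A: (-2)(13) − (-5)(7) = 9
Σ = 643
Area = |Σ|/2 = 321.5.

321.5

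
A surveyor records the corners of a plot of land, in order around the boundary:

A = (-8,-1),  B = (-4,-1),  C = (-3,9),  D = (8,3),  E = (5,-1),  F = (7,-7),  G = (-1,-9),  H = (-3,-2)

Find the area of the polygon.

137.5

Apply the surveyor's formula: 2A = Σ (x_i·y_{i+1} − x_{i+1}·y_i), indices taken mod 8.
Σ = (4) + (-39) + (-81) + (-23) + (-28) + (-70) + (-25) + (-13) = -275
Area = |Σ|/2 = 137.5.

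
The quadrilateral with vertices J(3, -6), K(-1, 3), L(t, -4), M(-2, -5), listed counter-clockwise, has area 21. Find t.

The doubled signed area Σ (x_i y_{i+1} − x_{i+1} y_i) is linear in t.
With t=0 it equals 26; the coefficient of t is -8 (from the two edges through L).
So -8·t + 26 = 2·21 = 42 ⇒ t = -2.

-2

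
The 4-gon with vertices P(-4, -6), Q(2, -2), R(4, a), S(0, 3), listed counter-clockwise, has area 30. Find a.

4

The doubled signed area Σ (x_i y_{i+1} − x_{i+1} y_i) is linear in a.
With a=0 it equals 52; the coefficient of a is 2 (from the two edges through R).
So 2·a + 52 = 2·30 = 60 ⇒ a = 4.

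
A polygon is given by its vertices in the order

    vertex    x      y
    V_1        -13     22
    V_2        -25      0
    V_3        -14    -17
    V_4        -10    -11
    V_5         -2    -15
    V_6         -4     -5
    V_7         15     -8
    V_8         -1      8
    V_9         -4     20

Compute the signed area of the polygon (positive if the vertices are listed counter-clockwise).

720

Apply the shoelace formula: 2A = Σ (x_i·y_{i+1} − x_{i+1}·y_i), indices taken mod 9.
Σ = (550) + (425) + (-16) + (128) + (-50) + (107) + (112) + (12) + (172) = 1440
Signed area = Σ/2 = 720 (positive ⇒ counter-clockwise traversal).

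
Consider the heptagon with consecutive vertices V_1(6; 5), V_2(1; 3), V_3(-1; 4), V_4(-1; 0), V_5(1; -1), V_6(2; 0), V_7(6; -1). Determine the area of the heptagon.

Apply the shoelace (surveyor's) formula: 2A = Σ (x_i·y_{i+1} − x_{i+1}·y_i), indices taken mod 7.
Cross-terms: 13, 7, 4, 1, 2, -2, 36  ⇒  Σ = 61
Area = |Σ|/2 = 30.5.

30.5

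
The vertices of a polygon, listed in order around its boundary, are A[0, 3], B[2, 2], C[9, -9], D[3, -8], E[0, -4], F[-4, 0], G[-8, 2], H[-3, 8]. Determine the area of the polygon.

95

Cross-terms: -6, -36, -45, -12, -16, -8, -58, -9  ⇒  Σ = -190
Area = |Σ|/2 = 95.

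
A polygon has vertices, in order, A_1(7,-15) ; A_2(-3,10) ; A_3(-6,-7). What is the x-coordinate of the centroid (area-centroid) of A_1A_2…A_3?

Apply Gauss's area formula. First the cross-terms c_i = x_i·y_{i+1} − x_{i+1}·y_i:
  25, 81, 139  ⇒  2A = 245, A = 122.5.
Then Σ (x_i + x_{i+1})·c_i = -490, so x̄ = -490 / (6·122.5) = -2/3.

-2/3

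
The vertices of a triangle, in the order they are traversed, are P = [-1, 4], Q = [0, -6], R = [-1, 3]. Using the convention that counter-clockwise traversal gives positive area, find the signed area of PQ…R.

-0.5

Apply the surveyor's formula: 2A = Σ (x_i·y_{i+1} − x_{i+1}·y_i), indices taken mod 3.
Σ = (6) + (-6) + (-1) = -1
Signed area = Σ/2 = -0.5 (negative ⇒ clockwise traversal).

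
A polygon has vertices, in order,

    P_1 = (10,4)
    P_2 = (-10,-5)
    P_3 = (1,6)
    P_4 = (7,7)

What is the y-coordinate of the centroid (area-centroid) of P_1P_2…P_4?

Apply the shoelace formula. First the cross-terms c_i = x_i·y_{i+1} − x_{i+1}·y_i:
  -10, -55, -35, -42  ⇒  2A = -142, A = -71.
Then Σ (y_i + y_{i+1})·c_i = -962, so ȳ = -962 / (6·(-71)) = 481/213.

481/213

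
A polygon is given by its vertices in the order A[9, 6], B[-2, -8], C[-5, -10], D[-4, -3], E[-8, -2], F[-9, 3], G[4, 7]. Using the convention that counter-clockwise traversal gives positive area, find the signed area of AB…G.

Σ = (-60) + (-20) + (-25) + (-16) + (-42) + (-75) + (-39) = -277
Signed area = Σ/2 = -138.5 (negative ⇒ clockwise traversal).

-138.5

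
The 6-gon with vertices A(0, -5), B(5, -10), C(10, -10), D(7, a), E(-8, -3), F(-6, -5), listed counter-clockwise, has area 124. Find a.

4

Write out the shoelace sum; only the two edges meeting at D involve a:
2·Area = [(10·a − 7·(-10)) + (7·(-3) − (-8)·a)] + 127
       = 18·a + 176 = 248
⇒ a = 4.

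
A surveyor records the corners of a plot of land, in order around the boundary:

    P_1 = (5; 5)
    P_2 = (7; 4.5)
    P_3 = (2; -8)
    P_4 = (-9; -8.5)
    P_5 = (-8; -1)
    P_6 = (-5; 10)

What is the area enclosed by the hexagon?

Apply the shoelace formula: 2A = Σ (x_i·y_{i+1} − x_{i+1}·y_i), indices taken mod 6.
Σ = (-12.5) + (-65) + (-89) + (-59) + (-85) + (-75) = -385.5
Area = |Σ|/2 = 192.75.

192.75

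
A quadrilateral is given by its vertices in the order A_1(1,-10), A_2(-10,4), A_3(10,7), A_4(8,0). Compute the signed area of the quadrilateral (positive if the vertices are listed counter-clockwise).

-171

Apply the shoelace (surveyor's) formula: 2A = Σ (x_i·y_{i+1} − x_{i+1}·y_i), indices taken mod 4.
Cross-terms: -96, -110, -56, -80  ⇒  Σ = -342
Signed area = Σ/2 = -171 (negative ⇒ clockwise traversal).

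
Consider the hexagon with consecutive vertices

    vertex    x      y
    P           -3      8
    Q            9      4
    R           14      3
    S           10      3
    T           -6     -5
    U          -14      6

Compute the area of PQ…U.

Cross-terms: -84, -29, 12, -32, -106, -94  ⇒  Σ = -333
Area = |Σ|/2 = 166.5.

166.5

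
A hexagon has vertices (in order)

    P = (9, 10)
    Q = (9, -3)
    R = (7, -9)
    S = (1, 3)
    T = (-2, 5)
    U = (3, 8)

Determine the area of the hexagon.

Apply the surveyor's formula: 2A = Σ (x_i·y_{i+1} − x_{i+1}·y_i), indices taken mod 6.
Σ = (-117) + (-60) + (30) + (11) + (-31) + (-42) = -209
Area = |Σ|/2 = 104.5.

104.5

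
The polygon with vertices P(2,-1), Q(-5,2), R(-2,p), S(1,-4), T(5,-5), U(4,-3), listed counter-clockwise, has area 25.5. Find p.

The doubled signed area Σ (x_i y_{i+1} − x_{i+1} y_i) is linear in p.
With p=0 it equals 33; the coefficient of p is -6 (from the two edges through R).
So -6·p + 33 = 2·25.5 = 51 ⇒ p = -3.

-3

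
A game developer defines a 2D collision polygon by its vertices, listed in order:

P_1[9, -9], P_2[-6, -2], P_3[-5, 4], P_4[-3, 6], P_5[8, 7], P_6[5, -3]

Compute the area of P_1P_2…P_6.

135

Apply Gauss's area formula: 2A = Σ (x_i·y_{i+1} − x_{i+1}·y_i), indices taken mod 6.
Σ = (-72) + (-34) + (-18) + (-69) + (-59) + (-18) = -270
Area = |Σ|/2 = 135.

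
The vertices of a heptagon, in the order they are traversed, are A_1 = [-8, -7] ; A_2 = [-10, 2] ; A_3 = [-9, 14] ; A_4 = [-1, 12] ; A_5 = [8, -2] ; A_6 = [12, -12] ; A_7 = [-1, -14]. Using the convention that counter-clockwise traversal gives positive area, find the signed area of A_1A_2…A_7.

-376.5

A_1→A_2: (-8)(2) − (-10)(-7) = -86
A_2→A_3: (-10)(14) − (-9)(2) = -122
A_3→A_4: (-9)(12) − (-1)(14) = -94
A_4→A_5: (-1)(-2) − (8)(12) = -94
A_5→A_6: (8)(-12) − (12)(-2) = -72
A_6→A_7: (12)(-14) − (-1)(-12) = -180
A_7→A_1: (-1)(-7) − (-8)(-14) = -105
Σ = -753
Signed area = Σ/2 = -376.5 (negative ⇒ clockwise traversal).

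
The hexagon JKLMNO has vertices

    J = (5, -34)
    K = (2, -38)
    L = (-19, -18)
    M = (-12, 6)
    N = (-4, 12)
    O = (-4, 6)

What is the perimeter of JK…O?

|JK| = √((-3)² + (-4)²) = √25 = 5
|KL| = √((-21)² + (20)²) = √841 = 29
|LM| = √((7)² + (24)²) = √625 = 25
|MN| = √((8)² + (6)²) = √100 = 10
|NO| = √((0)² + (-6)²) = √36 = 6
|OJ| = √((9)² + (-40)²) = √1681 = 41
Perimeter = 5 + 29 + 25 + 10 + 6 + 41 = 116.

116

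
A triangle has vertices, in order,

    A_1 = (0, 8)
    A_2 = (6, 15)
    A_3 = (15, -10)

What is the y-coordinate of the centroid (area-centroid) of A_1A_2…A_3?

13/3

Apply the shoelace formula. First the cross-terms c_i = x_i·y_{i+1} − x_{i+1}·y_i:
  -48, -285, 120  ⇒  2A = -213, A = -106.5.
Then Σ (y_i + y_{i+1})·c_i = -2769, so ȳ = -2769 / (6·(-106.5)) = 13/3.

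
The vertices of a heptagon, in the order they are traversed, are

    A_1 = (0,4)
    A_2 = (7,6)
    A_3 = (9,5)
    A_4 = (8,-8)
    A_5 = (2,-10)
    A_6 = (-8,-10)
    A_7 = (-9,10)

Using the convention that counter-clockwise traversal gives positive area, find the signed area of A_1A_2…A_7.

-264.5

Apply the surveyor's formula: 2A = Σ (x_i·y_{i+1} − x_{i+1}·y_i), indices taken mod 7.
A_1→A_2: (0)(6) − (7)(4) = -28
A_2→A_3: (7)(5) − (9)(6) = -19
A_3→A_4: (9)(-8) − (8)(5) = -112
A_4→A_5: (8)(-10) − (2)(-8) = -64
A_5→A_6: (2)(-10) − (-8)(-10) = -100
A_6→A_7: (-8)(10) − (-9)(-10) = -170
A_7→A_1: (-9)(4) − (0)(10) = -36
Σ = -529
Signed area = Σ/2 = -264.5 (negative ⇒ clockwise traversal).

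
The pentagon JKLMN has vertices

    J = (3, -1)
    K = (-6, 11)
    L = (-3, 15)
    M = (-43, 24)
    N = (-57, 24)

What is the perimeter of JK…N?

|JK| = √((-9)² + (12)²) = √225 = 15
|KL| = √((3)² + (4)²) = √25 = 5
|LM| = √((-40)² + (9)²) = √1681 = 41
|MN| = √((-14)² + (0)²) = √196 = 14
|NJ| = √((60)² + (-25)²) = √4225 = 65
Perimeter = 15 + 5 + 41 + 14 + 65 = 140.

140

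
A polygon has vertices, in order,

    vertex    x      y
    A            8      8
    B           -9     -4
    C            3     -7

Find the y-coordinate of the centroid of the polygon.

Apply the surveyor's formula. First the cross-terms c_i = x_i·y_{i+1} − x_{i+1}·y_i:
  40, 75, 80  ⇒  2A = 195, A = 97.5.
Then Σ (y_i + y_{i+1})·c_i = -585, so ȳ = -585 / (6·97.5) = -1.

-1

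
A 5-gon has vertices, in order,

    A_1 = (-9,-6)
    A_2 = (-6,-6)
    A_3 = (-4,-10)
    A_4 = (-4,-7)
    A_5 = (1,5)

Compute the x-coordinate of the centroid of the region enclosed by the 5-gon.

Apply Gauss's area formula. First the cross-terms c_i = x_i·y_{i+1} − x_{i+1}·y_i:
  18, 36, -12, -13, 39  ⇒  2A = 68, A = 34.
Then Σ (x_i + x_{i+1})·c_i = -807, so x̄ = -807 / (6·34) = -269/68.

-269/68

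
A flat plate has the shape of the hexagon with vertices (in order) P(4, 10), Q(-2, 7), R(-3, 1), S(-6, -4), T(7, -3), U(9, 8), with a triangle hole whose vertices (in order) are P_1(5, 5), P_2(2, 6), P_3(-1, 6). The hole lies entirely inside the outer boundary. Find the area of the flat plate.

134.5

Outer boundary:
Apply the shoelace formula: 2A = Σ (x_i·y_{i+1} − x_{i+1}·y_i), indices taken mod 6.
Σ = (48) + (19) + (18) + (46) + (83) + (58) = 272
Area = |Σ|/2 = 136.
Hole:
Apply the surveyor's formula: 2A = Σ (x_i·y_{i+1} − x_{i+1}·y_i), indices taken mod 3.
Cross-terms: 20, 18, -35  ⇒  Σ = 3
Area = |Σ|/2 = 1.5.
Net area = 136 − 1.5 = 134.5.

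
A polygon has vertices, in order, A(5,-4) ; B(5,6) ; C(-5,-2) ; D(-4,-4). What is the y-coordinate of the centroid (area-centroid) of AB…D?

-30/59

Apply the shoelace (surveyor's) formula. First the cross-terms c_i = x_i·y_{i+1} − x_{i+1}·y_i:
  50, 20, 12, 36  ⇒  2A = 118, A = 59.
Then Σ (y_i + y_{i+1})·c_i = -180, so ȳ = -180 / (6·59) = -30/59.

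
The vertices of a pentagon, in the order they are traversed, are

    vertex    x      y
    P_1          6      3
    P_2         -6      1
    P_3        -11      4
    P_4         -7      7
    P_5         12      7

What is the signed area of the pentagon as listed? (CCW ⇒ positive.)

-88.5

Apply Gauss's area formula: 2A = Σ (x_i·y_{i+1} − x_{i+1}·y_i), indices taken mod 5.
P_1→P_2: (6)(1) − (-6)(3) = 24
P_2→P_3: (-6)(4) − (-11)(1) = -13
P_3→P_4: (-11)(7) − (-7)(4) = -49
P_4→P_5: (-7)(7) − (12)(7) = -133
P_5→P_1: (12)(3) − (6)(7) = -6
Σ = -177
Signed area = Σ/2 = -88.5 (negative ⇒ clockwise traversal).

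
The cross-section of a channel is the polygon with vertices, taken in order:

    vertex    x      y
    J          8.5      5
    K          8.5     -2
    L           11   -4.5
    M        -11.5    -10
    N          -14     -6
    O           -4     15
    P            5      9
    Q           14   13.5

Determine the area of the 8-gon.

Apply the surveyor's formula: 2A = Σ (x_i·y_{i+1} − x_{i+1}·y_i), indices taken mod 8.
Σ = (-59.5) + (-16.25) + (-161.75) + (-71) + (-234) + (-111) + (-58.5) + (-44.75) = -756.75
Area = |Σ|/2 = 378.375.

378.375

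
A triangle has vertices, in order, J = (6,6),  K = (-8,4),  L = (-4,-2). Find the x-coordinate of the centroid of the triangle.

-2

Apply the shoelace formula. First the cross-terms c_i = x_i·y_{i+1} − x_{i+1}·y_i:
  72, 32, -12  ⇒  2A = 92, A = 46.
Then Σ (x_i + x_{i+1})·c_i = -552, so x̄ = -552 / (6·46) = -2.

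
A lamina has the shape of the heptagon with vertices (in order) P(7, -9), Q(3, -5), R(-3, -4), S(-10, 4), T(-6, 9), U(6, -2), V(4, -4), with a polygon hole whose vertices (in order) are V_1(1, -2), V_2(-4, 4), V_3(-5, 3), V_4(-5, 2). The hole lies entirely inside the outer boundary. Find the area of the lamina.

101

Outer boundary:
P→Q: (7)(-5) − (3)(-9) = -8
Q→R: (3)(-4) − (-3)(-5) = -27
R→S: (-3)(4) − (-10)(-4) = -52
S→T: (-10)(9) − (-6)(4) = -66
T→U: (-6)(-2) − (6)(9) = -42
U→V: (6)(-4) − (4)(-2) = -16
V→P: (4)(-9) − (7)(-4) = -8
Σ = -219
Area = |Σ|/2 = 109.5.
Hole:
Apply the surveyor's formula: 2A = Σ (x_i·y_{i+1} − x_{i+1}·y_i), indices taken mod 4.
Cross-terms: -4, 8, 5, 8  ⇒  Σ = 17
Area = |Σ|/2 = 8.5.
Net area = 109.5 − 8.5 = 101.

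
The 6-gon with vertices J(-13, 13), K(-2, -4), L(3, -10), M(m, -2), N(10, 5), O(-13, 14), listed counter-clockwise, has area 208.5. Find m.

5

The doubled signed area Σ (x_i y_{i+1} − x_{i+1} y_i) is linear in m.
With m=0 it equals 342; the coefficient of m is 15 (from the two edges through M).
So 15·m + 342 = 2·208.5 = 417 ⇒ m = 5.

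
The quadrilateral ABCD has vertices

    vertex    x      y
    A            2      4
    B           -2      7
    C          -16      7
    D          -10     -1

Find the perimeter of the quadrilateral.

42

|AB| = √((-4)² + (3)²) = √25 = 5
|BC| = √((-14)² + (0)²) = √196 = 14
|CD| = √((6)² + (-8)²) = √100 = 10
|DA| = √((12)² + (5)²) = √169 = 13
Perimeter = 5 + 14 + 10 + 13 = 42.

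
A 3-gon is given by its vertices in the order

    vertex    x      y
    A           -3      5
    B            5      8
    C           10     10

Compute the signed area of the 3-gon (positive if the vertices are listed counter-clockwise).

Apply the surveyor's formula: 2A = Σ (x_i·y_{i+1} − x_{i+1}·y_i), indices taken mod 3.
Cross-terms: -49, -30, 80  ⇒  Σ = 1
Signed area = Σ/2 = 0.5 (positive ⇒ counter-clockwise traversal).

0.5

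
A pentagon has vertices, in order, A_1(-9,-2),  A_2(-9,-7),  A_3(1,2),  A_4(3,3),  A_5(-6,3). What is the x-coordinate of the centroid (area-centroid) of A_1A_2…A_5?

-1400/291

Apply Gauss's area formula. First the cross-terms c_i = x_i·y_{i+1} − x_{i+1}·y_i:
  45, -11, -3, 27, 39  ⇒  2A = 97, A = 48.5.
Then Σ (x_i + x_{i+1})·c_i = -1400, so x̄ = -1400 / (6·48.5) = -1400/291.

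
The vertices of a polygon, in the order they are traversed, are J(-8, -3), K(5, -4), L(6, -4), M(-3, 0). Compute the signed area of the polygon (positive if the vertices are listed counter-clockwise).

Σ = (47) + (4) + (-12) + (9) = 48
Signed area = Σ/2 = 24 (positive ⇒ counter-clockwise traversal).

24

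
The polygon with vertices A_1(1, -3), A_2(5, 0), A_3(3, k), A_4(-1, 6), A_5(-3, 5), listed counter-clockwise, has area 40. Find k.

Write out the shoelace sum; only the two edges meeting at A_3 involve k:
2·Area = [(5·k − 3·0) + (3·6 − (-1)·k)] + 32
       = 6·k + 50 = 80
⇒ k = 5.

5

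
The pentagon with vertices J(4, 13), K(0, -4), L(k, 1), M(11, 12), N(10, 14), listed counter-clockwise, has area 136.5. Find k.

Write out the shoelace sum; only the two edges meeting at L involve k:
2·Area = [(0·1 − k·(-4)) + (k·12 − 11·1)] + 92
       = 16·k + 81 = 273
⇒ k = 12.

12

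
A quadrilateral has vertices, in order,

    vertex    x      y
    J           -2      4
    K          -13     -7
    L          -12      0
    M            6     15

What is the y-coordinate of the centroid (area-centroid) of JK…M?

Apply Gauss's area formula. First the cross-terms c_i = x_i·y_{i+1} − x_{i+1}·y_i:
  66, -84, -180, 54  ⇒  2A = -144, A = -72.
Then Σ (y_i + y_{i+1})·c_i = -1284, so ȳ = -1284 / (6·(-72)) = 107/36.

107/36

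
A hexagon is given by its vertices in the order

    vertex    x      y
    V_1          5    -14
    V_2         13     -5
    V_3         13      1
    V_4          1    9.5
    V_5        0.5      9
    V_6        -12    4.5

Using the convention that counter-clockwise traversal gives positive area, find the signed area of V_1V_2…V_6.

Apply the shoelace formula: 2A = Σ (x_i·y_{i+1} − x_{i+1}·y_i), indices taken mod 6.
V_1→V_2: (5)(-5) − (13)(-14) = 157
V_2→V_3: (13)(1) − (13)(-5) = 78
V_3→V_4: (13)(9.5) − (1)(1) = 122.5
V_4→V_5: (1)(9) − (0.5)(9.5) = 4.25
V_5→V_6: (0.5)(4.5) − (-12)(9) = 110.25
V_6→V_1: (-12)(-14) − (5)(4.5) = 145.5
Σ = 617.5
Signed area = Σ/2 = 308.75 (positive ⇒ counter-clockwise traversal).

308.75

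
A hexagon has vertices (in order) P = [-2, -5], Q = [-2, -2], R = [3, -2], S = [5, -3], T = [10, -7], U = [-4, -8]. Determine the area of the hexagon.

52

Apply Gauss's area formula: 2A = Σ (x_i·y_{i+1} − x_{i+1}·y_i), indices taken mod 6.
Cross-terms: -6, 10, 1, -5, -108, 4  ⇒  Σ = -104
Area = |Σ|/2 = 52.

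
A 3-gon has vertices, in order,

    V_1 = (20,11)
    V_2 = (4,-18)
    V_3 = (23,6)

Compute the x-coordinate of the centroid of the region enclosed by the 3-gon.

Apply the shoelace (surveyor's) formula. First the cross-terms c_i = x_i·y_{i+1} − x_{i+1}·y_i:
  -404, 438, 133  ⇒  2A = 167, A = 83.5.
Then Σ (x_i + x_{i+1})·c_i = 7849, so x̄ = 7849 / (6·83.5) = 47/3.

47/3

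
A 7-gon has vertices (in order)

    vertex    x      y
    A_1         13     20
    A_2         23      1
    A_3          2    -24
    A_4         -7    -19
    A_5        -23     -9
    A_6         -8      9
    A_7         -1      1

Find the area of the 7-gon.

946

Σ = (-447) + (-554) + (-206) + (-374) + (-279) + (1) + (-33) = -1892
Area = |Σ|/2 = 946.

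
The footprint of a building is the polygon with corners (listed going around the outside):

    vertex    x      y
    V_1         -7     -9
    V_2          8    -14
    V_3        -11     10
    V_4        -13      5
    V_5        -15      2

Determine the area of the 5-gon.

Σ = (170) + (-74) + (75) + (49) + (149) = 369
Area = |Σ|/2 = 184.5.

184.5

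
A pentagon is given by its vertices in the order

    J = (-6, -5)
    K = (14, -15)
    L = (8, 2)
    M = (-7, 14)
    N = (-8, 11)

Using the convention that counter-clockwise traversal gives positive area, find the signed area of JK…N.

Apply the surveyor's formula: 2A = Σ (x_i·y_{i+1} − x_{i+1}·y_i), indices taken mod 5.
Σ = (160) + (148) + (126) + (35) + (106) = 575
Signed area = Σ/2 = 287.5 (positive ⇒ counter-clockwise traversal).

287.5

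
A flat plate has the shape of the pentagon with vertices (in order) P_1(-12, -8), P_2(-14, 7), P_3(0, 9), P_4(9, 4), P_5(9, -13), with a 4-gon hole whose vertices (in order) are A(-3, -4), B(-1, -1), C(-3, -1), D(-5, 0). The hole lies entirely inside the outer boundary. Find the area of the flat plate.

Outer boundary:
Apply the shoelace (surveyor's) formula: 2A = Σ (x_i·y_{i+1} − x_{i+1}·y_i), indices taken mod 5.
Σ = (-196) + (-126) + (-81) + (-153) + (-228) = -784
Area = |Σ|/2 = 392.
Hole:
Apply the shoelace (surveyor's) formula: 2A = Σ (x_i·y_{i+1} − x_{i+1}·y_i), indices taken mod 4.
Σ = (-1) + (-2) + (-5) + (20) = 12
Area = |Σ|/2 = 6.
Net area = 392 − 6 = 386.

386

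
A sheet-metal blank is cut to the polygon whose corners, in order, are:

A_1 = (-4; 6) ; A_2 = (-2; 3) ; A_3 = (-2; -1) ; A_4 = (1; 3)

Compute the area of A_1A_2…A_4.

10.5

A_1→A_2: (-4)(3) − (-2)(6) = 0
A_2→A_3: (-2)(-1) − (-2)(3) = 8
A_3→A_4: (-2)(3) − (1)(-1) = -5
A_4→A_1: (1)(6) − (-4)(3) = 18
Σ = 21
Area = |Σ|/2 = 10.5.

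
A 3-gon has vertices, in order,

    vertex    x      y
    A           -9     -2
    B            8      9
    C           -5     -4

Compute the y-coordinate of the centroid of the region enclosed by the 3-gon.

1

Apply the shoelace formula. First the cross-terms c_i = x_i·y_{i+1} − x_{i+1}·y_i:
  -65, 13, -26  ⇒  2A = -78, A = -39.
Then Σ (y_i + y_{i+1})·c_i = -234, so ȳ = -234 / (6·(-39)) = 1.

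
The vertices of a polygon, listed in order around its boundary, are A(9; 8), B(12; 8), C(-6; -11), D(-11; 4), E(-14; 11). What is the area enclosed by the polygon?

Σ = (-24) + (-84) + (-145) + (-65) + (-211) = -529
Area = |Σ|/2 = 264.5.

264.5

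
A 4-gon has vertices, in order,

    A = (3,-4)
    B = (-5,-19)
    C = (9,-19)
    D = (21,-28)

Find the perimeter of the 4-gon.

|AB| = √((-8)² + (-15)²) = √289 = 17
|BC| = √((14)² + (0)²) = √196 = 14
|CD| = √((12)² + (-9)²) = √225 = 15
|DA| = √((-18)² + (24)²) = √900 = 30
Perimeter = 17 + 14 + 15 + 30 = 76.

76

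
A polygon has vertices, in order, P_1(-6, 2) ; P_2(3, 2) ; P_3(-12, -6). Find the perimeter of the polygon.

|P_1P_2| = √((9)² + (0)²) = √81 = 9
|P_2P_3| = √((-15)² + (-8)²) = √289 = 17
|P_3P_1| = √((6)² + (8)²) = √100 = 10
Perimeter = 9 + 17 + 10 = 36.

36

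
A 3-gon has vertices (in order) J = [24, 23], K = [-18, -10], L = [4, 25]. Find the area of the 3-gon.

J→K: (24)(-10) − (-18)(23) = 174
K→L: (-18)(25) − (4)(-10) = -410
L→J: (4)(23) − (24)(25) = -508
Σ = -744
Area = |Σ|/2 = 372.

372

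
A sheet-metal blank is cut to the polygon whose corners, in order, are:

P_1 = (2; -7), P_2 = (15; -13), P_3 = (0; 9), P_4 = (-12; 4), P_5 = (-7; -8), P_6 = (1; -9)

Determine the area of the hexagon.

264

Σ = (79) + (135) + (108) + (124) + (71) + (11) = 528
Area = |Σ|/2 = 264.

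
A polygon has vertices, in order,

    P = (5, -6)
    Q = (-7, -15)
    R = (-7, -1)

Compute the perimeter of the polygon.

42

|PQ| = √((-12)² + (-9)²) = √225 = 15
|QR| = √((0)² + (14)²) = √196 = 14
|RP| = √((12)² + (-5)²) = √169 = 13
Perimeter = 15 + 14 + 13 = 42.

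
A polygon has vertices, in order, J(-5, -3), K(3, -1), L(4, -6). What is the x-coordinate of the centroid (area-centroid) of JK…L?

2/3

Apply the surveyor's formula. First the cross-terms c_i = x_i·y_{i+1} − x_{i+1}·y_i:
  14, -14, -42  ⇒  2A = -42, A = -21.
Then Σ (x_i + x_{i+1})·c_i = -84, so x̄ = -84 / (6·(-21)) = 2/3.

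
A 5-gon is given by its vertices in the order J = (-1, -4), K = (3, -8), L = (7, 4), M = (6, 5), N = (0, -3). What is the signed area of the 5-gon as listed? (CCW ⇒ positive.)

Apply the surveyor's formula: 2A = Σ (x_i·y_{i+1} − x_{i+1}·y_i), indices taken mod 5.
Σ = (20) + (68) + (11) + (-18) + (-3) = 78
Signed area = Σ/2 = 39 (positive ⇒ counter-clockwise traversal).

39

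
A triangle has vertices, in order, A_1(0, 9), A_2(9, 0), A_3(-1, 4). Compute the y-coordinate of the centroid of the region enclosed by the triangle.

Apply the shoelace formula. First the cross-terms c_i = x_i·y_{i+1} − x_{i+1}·y_i:
  -81, 36, -9  ⇒  2A = -54, A = -27.
Then Σ (y_i + y_{i+1})·c_i = -702, so ȳ = -702 / (6·(-27)) = 13/3.

13/3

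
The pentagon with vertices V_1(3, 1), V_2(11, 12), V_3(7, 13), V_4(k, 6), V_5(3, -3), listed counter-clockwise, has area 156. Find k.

The doubled signed area Σ (x_i y_{i+1} − x_{i+1} y_i) is linear in k.
With k=0 it equals 120; the coefficient of k is -16 (from the two edges through V_4).
So -16·k + 120 = 2·156 = 312 ⇒ k = -12.

-12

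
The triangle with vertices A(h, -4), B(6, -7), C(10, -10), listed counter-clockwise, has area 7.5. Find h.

Write out the shoelace sum; only the two edges meeting at A involve h:
2·Area = [(10·(-4) − h·(-10)) + (h·(-7) − 6·(-4))] + 10
       = 3·h + -6 = 15
⇒ h = 7.

7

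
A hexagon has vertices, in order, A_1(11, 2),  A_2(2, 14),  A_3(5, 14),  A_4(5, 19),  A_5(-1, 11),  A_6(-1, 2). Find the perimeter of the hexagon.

|A_1A_2| = √((-9)² + (12)²) = √225 = 15
|A_2A_3| = √((3)² + (0)²) = √9 = 3
|A_3A_4| = √((0)² + (5)²) = √25 = 5
|A_4A_5| = √((-6)² + (-8)²) = √100 = 10
|A_5A_6| = √((0)² + (-9)²) = √81 = 9
|A_6A_1| = √((12)² + (0)²) = √144 = 12
Perimeter = 15 + 3 + 5 + 10 + 9 + 12 = 54.

54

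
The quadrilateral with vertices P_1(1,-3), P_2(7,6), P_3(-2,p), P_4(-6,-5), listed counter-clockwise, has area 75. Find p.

Write out the shoelace sum; only the two edges meeting at P_3 involve p:
2·Area = [(7·p − (-2)·6) + ((-2)·(-5) − (-6)·p)] + 50
       = 13·p + 72 = 150
⇒ p = 6.

6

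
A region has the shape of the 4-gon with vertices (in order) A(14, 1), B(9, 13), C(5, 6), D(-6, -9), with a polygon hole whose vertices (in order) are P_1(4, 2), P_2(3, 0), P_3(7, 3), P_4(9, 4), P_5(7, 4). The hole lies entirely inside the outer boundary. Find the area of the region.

Outer boundary:
Apply the shoelace (surveyor's) formula: 2A = Σ (x_i·y_{i+1} − x_{i+1}·y_i), indices taken mod 4.
A→B: (14)(13) − (9)(1) = 173
B→C: (9)(6) − (5)(13) = -11
C→D: (5)(-9) − (-6)(6) = -9
D→A: (-6)(1) − (14)(-9) = 120
Σ = 273
Area = |Σ|/2 = 136.5.
Hole:
Apply the shoelace (surveyor's) formula: 2A = Σ (x_i·y_{i+1} − x_{i+1}·y_i), indices taken mod 5.
Cross-terms: -6, 9, 1, 8, -2  ⇒  Σ = 10
Area = |Σ|/2 = 5.
Net area = 136.5 − 5 = 131.5.

131.5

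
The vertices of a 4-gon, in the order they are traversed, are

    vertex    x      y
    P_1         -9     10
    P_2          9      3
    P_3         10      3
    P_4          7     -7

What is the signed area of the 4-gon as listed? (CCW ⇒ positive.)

-102

P_1→P_2: (-9)(3) − (9)(10) = -117
P_2→P_3: (9)(3) − (10)(3) = -3
P_3→P_4: (10)(-7) − (7)(3) = -91
P_4→P_1: (7)(10) − (-9)(-7) = 7
Σ = -204
Signed area = Σ/2 = -102 (negative ⇒ clockwise traversal).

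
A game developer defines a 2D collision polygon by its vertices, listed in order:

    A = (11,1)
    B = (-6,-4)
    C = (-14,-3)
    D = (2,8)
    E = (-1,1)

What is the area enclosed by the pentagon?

Apply the surveyor's formula: 2A = Σ (x_i·y_{i+1} − x_{i+1}·y_i), indices taken mod 5.
A→B: (11)(-4) − (-6)(1) = -38
B→C: (-6)(-3) − (-14)(-4) = -38
C→D: (-14)(8) − (2)(-3) = -106
D→E: (2)(1) − (-1)(8) = 10
E→A: (-1)(1) − (11)(1) = -12
Σ = -184
Area = |Σ|/2 = 92.

92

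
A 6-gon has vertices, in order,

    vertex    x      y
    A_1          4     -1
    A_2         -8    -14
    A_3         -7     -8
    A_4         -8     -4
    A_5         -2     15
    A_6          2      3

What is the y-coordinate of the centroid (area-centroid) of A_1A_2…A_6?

Apply the shoelace formula. First the cross-terms c_i = x_i·y_{i+1} − x_{i+1}·y_i:
  -64, -34, -36, -128, -36, -14  ⇒  2A = -312, A = -156.
Then Σ (y_i + y_{i+1})·c_i = 56, so ȳ = 56 / (6·(-156)) = -7/117.

-7/117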